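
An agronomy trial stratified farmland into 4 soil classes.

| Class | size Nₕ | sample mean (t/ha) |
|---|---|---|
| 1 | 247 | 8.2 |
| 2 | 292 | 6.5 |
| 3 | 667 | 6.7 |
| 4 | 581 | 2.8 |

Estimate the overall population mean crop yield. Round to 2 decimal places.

N = 247 + 292 + 667 + 581 = 1787.
The stratified mean weights each stratum mean by its population share Nₕ/N.
Σ Nₕx̄ₕ = 247·8.2 + 292·6.5 + 667·6.7 + 581·2.8 = 2025.4 + 1898 + 4468.9 + 1626.8 = 10019.1.
Divide by N: 10019.1 / 1787 = 5.6067... → 5.61.

5.61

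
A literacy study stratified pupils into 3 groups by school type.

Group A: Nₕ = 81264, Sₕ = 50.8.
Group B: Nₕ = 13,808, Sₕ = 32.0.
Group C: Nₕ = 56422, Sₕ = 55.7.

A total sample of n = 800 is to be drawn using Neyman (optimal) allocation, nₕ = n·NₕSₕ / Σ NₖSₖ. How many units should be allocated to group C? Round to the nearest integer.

A: NₕSₕ = 81264·50.8 = 4128211.2
B: NₕSₕ = 13808·32.0 = 441856
C: NₕSₕ = 56422·55.7 = 3142705.4
Σ NₕSₕ = 7712772.6.
n_C = 800·3142705.4/7712772.6 = 325.974... → 326.

326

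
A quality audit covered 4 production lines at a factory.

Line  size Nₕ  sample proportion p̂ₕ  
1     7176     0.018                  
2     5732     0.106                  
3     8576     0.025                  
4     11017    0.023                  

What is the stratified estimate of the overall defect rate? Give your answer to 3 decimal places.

0.037

N = 7176 + 5732 + 8576 + 11017 = 32501.
Overall proportion = Σ (Nₕ/N)·p̂ₕ.
Σ Nₕp̂ₕ = 129.168 + 607.592 + 214.4 + 253.391 = 1204.551.
1204.551 / 32501 = 0.03706... → 0.037.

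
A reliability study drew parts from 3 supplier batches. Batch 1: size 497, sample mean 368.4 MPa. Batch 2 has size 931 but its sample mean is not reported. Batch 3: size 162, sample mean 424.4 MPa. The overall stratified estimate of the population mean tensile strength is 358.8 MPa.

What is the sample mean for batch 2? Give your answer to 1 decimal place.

342.3

N = 497 + 931 + 162 = 1590.
Overall total = μ·N = 358.8·1590 = 570492.
Subtract the known strata: 497·368.4 + 162·424.4 = 251847.6.
Remaining total for batch 2: 570492 − 251847.6 = 318644.4.
Divide by its size: 318644.4 / 931 = 342.260... → 342.3.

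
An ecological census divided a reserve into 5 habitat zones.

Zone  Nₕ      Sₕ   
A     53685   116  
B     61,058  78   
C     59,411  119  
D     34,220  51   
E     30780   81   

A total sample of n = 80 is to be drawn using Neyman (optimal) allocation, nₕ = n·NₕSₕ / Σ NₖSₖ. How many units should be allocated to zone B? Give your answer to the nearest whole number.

A: NₕSₕ = 53685·116 = 6227460
B: NₕSₕ = 61058·78 = 4762524
C: NₕSₕ = 59411·119 = 7069909
D: NₕSₕ = 34220·51 = 1745220
E: NₕSₕ = 30780·81 = 2493180
Σ NₕSₕ = 22298293.
n_B = 80·4762524/22298293 = 17.087... → 17.

17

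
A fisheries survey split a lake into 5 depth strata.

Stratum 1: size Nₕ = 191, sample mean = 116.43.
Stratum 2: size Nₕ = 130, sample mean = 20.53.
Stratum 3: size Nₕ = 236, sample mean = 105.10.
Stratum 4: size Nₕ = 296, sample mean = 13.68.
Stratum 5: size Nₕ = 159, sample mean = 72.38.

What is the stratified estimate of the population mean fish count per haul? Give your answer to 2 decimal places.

64.49

N = 1012; weights Wₕ = Nₕ/N = (0.1887, 0.1285, 0.2332, 0.2925, 0.1571).
x̄_st = Σ Wₕ·x̄ₕ = 0.1887·116.43 + 0.1285·20.53 + 0.2332·105.10 + 0.2925·13.68 + 0.1571·72.38 ≈ 64.4944...
→ 64.49.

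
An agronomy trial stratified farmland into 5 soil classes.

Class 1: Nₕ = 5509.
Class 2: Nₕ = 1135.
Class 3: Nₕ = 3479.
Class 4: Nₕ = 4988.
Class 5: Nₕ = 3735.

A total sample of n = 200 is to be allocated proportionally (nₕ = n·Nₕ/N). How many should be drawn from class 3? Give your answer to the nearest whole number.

N = 5509 + 1135 + 3479 + 4988 + 3735 = 18846.
n_3 = 200·3479/18846 = 36.920... → 37.

37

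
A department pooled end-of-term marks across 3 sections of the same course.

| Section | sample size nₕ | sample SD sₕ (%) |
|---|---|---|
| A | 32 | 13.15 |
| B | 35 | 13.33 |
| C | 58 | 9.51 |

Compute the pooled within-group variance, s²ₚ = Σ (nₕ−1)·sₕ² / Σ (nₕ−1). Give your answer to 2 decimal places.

A: (32−1)·13.15² = 31·172.9225 = 5360.5975
B: (35−1)·13.33² = 34·177.6889 = 6041.4226
C: (58−1)·9.51² = 57·90.4401 = 5155.0857
Numerator = 16557.1058; denominator = Σ(nₕ−1) = 122.
s²ₚ = 16557.1058/122 = 135.7140... → 135.71.

135.71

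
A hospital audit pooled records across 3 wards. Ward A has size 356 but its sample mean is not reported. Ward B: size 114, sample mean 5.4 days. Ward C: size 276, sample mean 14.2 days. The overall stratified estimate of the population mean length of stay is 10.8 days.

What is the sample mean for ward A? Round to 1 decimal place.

9.9

Σ Nₕx̄ₕ = N·μ, so 356·x̄_A = 746·10.8 − (114·5.4 + 276·14.2).
= 8056.8 − 4534.8 = 3522.
x̄_A = 3522 / 356 = 9.893... → 9.9.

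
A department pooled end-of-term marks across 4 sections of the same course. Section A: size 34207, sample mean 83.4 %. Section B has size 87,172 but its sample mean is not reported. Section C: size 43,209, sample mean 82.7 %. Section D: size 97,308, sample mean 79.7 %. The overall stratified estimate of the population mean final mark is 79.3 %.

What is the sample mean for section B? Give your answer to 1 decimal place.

N = 34207 + 87172 + 43209 + 97308 = 261896.
Overall total = μ·N = 79.3·261896 = 20768352.8.
Subtract the known strata: 34207·83.4 + 43209·82.7 + 97308·79.7 = 14181695.7.
Remaining total for section B: 20768352.8 − 14181695.7 = 6586657.1.
Divide by its size: 6586657.1 / 87172 = 75.559... → 75.6.

75.6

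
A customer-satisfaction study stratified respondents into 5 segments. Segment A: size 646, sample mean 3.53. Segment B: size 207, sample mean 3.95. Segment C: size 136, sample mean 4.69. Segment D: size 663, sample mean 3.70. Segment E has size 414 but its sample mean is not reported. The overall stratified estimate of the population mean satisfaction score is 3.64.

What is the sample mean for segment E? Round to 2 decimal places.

Σ Nₕx̄ₕ = N·μ, so 414·x̄_E = 2066·3.64 − (646·3.53 + 207·3.95 + 136·4.69 + 663·3.70).
= 7520.24 − 6188.97 = 1331.27.
x̄_E = 1331.27 / 414 = 3.2156... → 3.22.

3.22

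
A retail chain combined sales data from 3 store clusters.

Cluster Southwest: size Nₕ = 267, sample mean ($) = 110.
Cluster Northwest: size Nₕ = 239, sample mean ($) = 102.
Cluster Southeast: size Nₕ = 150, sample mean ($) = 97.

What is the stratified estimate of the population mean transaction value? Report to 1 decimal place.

104.1

N = 267 + 239 + 150 = 656.
Overall mean = Σ (Nₕ/N)·x̄ₕ — weight by population share, not a simple average.
Σ Nₕx̄ₕ = 267·110 + 239·102 + 150·97 = 29370 + 24378 + 14550 = 68298.
Divide by N: 68298 / 656 = 104.113... → 104.1.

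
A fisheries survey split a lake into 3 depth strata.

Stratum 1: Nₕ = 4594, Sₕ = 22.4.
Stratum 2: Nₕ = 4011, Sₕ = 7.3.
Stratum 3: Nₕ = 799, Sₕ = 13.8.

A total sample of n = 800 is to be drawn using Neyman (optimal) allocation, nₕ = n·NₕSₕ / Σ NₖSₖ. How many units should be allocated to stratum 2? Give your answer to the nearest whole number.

164

1: NₕSₕ = 4594·22.4 = 102905.6
2: NₕSₕ = 4011·7.3 = 29280.3
3: NₕSₕ = 799·13.8 = 11026.2
Σ NₕSₕ = 143212.1.
n_2 = 800·29280.3/143212.1 = 163.563... → 164.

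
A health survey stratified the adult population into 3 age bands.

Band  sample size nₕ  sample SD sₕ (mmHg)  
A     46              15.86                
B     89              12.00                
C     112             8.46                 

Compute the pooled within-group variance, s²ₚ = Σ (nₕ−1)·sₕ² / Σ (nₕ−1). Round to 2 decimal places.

130.88

A: (46−1)·15.86² = 45·251.5396 = 11319.282
B: (89−1)·12.00² = 88·144 = 12672
C: (112−1)·8.46² = 111·71.5716 = 7944.4476
Numerator = 31935.7296; denominator = Σ(nₕ−1) = 244.
s²ₚ = 31935.7296/244 = 130.8841... → 130.88.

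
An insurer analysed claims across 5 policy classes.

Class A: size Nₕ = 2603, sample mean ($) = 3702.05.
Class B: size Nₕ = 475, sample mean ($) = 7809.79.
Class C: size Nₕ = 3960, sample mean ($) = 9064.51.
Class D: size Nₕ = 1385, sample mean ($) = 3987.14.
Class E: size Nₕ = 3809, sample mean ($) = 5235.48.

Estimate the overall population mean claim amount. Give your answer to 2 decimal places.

N = 2603 + 475 + 3960 + 1385 + 3809 = 12232.
Overall mean = Σ (Nₕ/N)·x̄ₕ — weight by population share, not a simple average.
Σ Nₕx̄ₕ = 2603·3702.05 + 475·7809.79 + 3960·9064.51 + 1385·3987.14 + 3809·5235.48 = 9636436.15 + 3709650.25 + 35895459.6 + 5522188.9 + 19941943.32 = 74705678.22.
Divide by N: 74705678.22 / 12232 = 6107.3968... → 6107.40.

6107.40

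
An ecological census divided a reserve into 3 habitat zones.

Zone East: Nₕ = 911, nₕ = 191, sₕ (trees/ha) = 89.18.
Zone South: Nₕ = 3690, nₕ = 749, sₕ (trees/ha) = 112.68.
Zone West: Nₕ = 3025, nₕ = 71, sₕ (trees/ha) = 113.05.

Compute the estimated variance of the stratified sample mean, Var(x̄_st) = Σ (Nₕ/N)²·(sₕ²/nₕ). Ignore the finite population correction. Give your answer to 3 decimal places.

N = 7626; Wₕ = Nₕ/N.
zone East: (911/7626)²·89.18²/191 = 0.594217
zone South: (3690/7626)²·112.68²/749 = 3.968908
zone West: (3025/7626)²·113.05²/71 = 28.323045
Sum = 32.886169 → 32.886.

32.886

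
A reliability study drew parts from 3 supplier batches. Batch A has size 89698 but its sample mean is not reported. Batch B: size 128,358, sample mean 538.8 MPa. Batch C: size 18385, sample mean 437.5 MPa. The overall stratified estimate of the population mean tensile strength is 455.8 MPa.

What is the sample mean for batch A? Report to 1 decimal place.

N = 89698 + 128358 + 18385 = 236441.
Overall total = μ·N = 455.8·236441 = 107769807.8.
Subtract the known strata: 128358·538.8 + 18385·437.5 = 77202727.9.
Remaining total for batch A: 107769807.8 − 77202727.9 = 30567079.9.
Divide by its size: 30567079.9 / 89698 = 340.778... → 340.8.

340.8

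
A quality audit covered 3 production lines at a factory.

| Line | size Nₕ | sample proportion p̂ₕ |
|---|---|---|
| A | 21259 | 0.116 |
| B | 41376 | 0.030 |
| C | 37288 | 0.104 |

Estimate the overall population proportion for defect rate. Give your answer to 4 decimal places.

0.0759

N = 21259 + 41376 + 37288 = 99923.
Overall proportion = Σ (Nₕ/N)·p̂ₕ.
Σ Nₕp̂ₕ = 2466.044 + 1241.28 + 3877.952 = 7585.276.
7585.276 / 99923 = 0.075911... → 0.0759.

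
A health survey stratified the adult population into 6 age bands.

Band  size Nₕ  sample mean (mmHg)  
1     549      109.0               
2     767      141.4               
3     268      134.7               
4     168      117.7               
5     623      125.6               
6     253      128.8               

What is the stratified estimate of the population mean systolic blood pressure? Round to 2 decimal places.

127.47

N = 549 + 767 + 268 + 168 + 623 + 253 = 2628.
The stratified mean weights each stratum mean by its population share Nₕ/N.
Σ Nₕx̄ₕ = 549·109.0 + 767·141.4 + 268·134.7 + 168·117.7 + 623·125.6 + 253·128.8 = 59841 + 108453.8 + 36099.6 + 19773.6 + 78248.8 + 32586.4 = 335003.2.
Divide by N: 335003.2 / 2628 = 127.4746... → 127.47.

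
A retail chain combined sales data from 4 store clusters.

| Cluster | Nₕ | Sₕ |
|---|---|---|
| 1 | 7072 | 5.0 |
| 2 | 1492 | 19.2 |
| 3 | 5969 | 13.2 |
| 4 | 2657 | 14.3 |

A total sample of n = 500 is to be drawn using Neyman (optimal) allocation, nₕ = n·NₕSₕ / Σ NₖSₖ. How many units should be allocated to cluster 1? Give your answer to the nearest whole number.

98

1: NₕSₕ = 7072·5.0 = 35360
2: NₕSₕ = 1492·19.2 = 28646.4
3: NₕSₕ = 5969·13.2 = 78790.8
4: NₕSₕ = 2657·14.3 = 37995.1
Σ NₕSₕ = 180792.3.
n_1 = 500·35360/180792.3 = 97.792... → 98.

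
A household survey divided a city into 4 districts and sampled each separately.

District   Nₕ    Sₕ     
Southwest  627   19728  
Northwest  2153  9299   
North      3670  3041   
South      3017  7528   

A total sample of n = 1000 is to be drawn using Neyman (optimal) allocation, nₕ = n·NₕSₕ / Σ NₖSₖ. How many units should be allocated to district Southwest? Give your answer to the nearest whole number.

Southwest: NₕSₕ = 627·19728 = 12369456
Northwest: NₕSₕ = 2153·9299 = 20020747
North: NₕSₕ = 3670·3041 = 11160470
South: NₕSₕ = 3017·7528 = 22711976
Σ NₕSₕ = 66262649.
n_Southwest = 1000·12369456/66262649 = 186.673... → 187.

187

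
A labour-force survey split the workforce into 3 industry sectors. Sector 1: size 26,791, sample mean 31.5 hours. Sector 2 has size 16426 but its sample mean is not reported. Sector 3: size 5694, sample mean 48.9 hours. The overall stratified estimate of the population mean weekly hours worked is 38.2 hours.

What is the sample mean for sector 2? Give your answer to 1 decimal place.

45.4

Σ Nₕx̄ₕ = N·μ, so 16426·x̄_2 = 48911·38.2 − (26791·31.5 + 5694·48.9).
= 1868400.2 − 1122353.1 = 746047.1.
x̄_2 = 746047.1 / 16426 = 45.419... → 45.4.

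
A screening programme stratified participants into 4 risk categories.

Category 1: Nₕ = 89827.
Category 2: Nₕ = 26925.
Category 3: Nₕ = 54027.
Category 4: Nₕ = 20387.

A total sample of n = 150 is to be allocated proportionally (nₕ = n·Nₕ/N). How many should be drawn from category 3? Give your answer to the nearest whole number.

42

N = 89827 + 26925 + 54027 + 20387 = 191166.
n_3 = 150·54027/191166 = 42.393... → 42.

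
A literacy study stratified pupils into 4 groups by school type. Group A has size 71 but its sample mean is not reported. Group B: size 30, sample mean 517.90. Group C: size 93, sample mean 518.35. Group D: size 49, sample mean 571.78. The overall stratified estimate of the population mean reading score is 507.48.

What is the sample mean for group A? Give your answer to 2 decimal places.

444.46

N = 71 + 30 + 93 + 49 = 243.
Overall total = μ·N = 507.48·243 = 123317.64.
Subtract the known strata: 30·517.90 + 93·518.35 + 49·571.78 = 91760.77.
Remaining total for group A: 123317.64 − 91760.77 = 31556.87.
Divide by its size: 31556.87 / 71 = 444.4630... → 444.46.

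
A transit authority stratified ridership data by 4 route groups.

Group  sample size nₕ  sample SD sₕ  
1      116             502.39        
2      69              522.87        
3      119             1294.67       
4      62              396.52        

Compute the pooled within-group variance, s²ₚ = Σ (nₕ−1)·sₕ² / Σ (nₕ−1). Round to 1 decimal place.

704406.8

Degrees of freedom: 115 + 68 + 118 + 61 = 362.
Σ(nₕ−1)sₕ² = 115·252395.7121 + 68·273393.0369 + 118·1676170.4089 + 61·157228.1104 = 254995256.3853.
s²ₚ = 254995256.3853 / 362 = 704406.786... → 704406.8.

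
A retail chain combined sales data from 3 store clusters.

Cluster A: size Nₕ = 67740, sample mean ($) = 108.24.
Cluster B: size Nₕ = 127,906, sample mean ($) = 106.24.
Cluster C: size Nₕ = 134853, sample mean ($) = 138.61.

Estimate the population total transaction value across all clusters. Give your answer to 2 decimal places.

Population total = Σ Nₕ·x̄ₕ (each stratum's size times its mean).
67740·108.24 + 127906·106.24 + 134853·138.61 = 7332177.6 + 13588733.44 + 18691974.33 = 39612885.37.

39612885.37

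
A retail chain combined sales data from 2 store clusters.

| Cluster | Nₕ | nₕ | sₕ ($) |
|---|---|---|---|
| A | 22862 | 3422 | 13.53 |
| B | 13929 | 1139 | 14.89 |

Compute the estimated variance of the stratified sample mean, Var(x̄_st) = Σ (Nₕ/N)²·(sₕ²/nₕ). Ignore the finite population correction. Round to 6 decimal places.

0.048558

N = 36791. Term for each stratum: Wₕ²sₕ²/nₕ.
Var(x̄_st) = 0.020656695 + 0.027901167 = 0.048557862 → 0.048558.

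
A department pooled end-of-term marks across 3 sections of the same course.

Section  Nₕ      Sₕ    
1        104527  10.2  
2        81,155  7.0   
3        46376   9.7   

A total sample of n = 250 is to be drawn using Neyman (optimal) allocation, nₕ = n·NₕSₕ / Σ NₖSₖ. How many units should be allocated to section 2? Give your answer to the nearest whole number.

Σ NₕSₕ = 104527·10.2 + 81155·7.0 + 46376·9.7 = 2084107.6.
Share for 2: 568085/2084107.6 = 0.27258.
n_2 = 250 × 0.27258 = 68.145... → 68.

68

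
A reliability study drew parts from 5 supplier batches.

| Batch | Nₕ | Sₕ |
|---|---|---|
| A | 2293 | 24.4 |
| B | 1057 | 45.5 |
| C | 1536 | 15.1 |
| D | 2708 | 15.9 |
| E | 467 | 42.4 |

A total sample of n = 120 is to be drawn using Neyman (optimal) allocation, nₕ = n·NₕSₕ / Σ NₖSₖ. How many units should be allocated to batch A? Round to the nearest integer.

35

Σ NₕSₕ = 2293·24.4 + 1057·45.5 + 1536·15.1 + 2708·15.9 + 467·42.4 = 190094.3.
Share for A: 55949.2/190094.3 = 0.29432.
n_A = 120 × 0.29432 = 35.319... → 35.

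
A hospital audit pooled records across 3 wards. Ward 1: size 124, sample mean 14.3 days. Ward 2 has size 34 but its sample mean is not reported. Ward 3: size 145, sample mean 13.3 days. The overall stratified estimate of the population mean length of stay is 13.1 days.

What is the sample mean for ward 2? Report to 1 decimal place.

7.9

Σ Nₕx̄ₕ = N·μ, so 34·x̄_2 = 303·13.1 − (124·14.3 + 145·13.3).
= 3969.3 − 3701.7 = 267.6.
x̄_2 = 267.6 / 34 = 7.871... → 7.9.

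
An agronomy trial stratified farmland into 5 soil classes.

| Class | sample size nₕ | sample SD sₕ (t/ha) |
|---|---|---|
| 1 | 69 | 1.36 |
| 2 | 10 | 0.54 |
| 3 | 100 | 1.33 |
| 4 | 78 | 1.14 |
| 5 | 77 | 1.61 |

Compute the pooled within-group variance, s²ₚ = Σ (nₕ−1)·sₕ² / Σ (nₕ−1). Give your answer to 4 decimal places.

1.8255

Degrees of freedom: 68 + 9 + 99 + 77 + 76 = 329.
Σ(nₕ−1)sₕ² = 68·1.8496 + 9·0.2916 + 99·1.7689 + 77·1.2996 + 76·2.5921 = 600.5871.
s²ₚ = 600.5871 / 329 = 1.825493... → 1.8255.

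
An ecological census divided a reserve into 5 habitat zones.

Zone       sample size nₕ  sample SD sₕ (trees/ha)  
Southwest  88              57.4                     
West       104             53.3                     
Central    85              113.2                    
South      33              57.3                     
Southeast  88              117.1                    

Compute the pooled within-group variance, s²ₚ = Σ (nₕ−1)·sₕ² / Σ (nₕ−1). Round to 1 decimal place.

Southwest: (88−1)·57.4² = 87·3294.76 = 286644.12
West: (104−1)·53.3² = 103·2840.89 = 292611.67
Central: (85−1)·113.2² = 84·12814.24 = 1076396.16
South: (33−1)·57.3² = 32·3283.29 = 105065.28
Southeast: (88−1)·117.1² = 87·13712.41 = 1192979.67
Numerator = 2953696.9; denominator = Σ(nₕ−1) = 393.
s²ₚ = 2953696.9/393 = 7515.768... → 7515.8.

7515.8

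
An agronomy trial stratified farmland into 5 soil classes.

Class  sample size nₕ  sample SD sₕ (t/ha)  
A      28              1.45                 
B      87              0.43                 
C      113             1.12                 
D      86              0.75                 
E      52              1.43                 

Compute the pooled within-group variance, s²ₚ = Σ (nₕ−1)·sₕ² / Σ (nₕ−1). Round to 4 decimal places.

Degrees of freedom: 27 + 86 + 112 + 85 + 51 = 361.
Σ(nₕ−1)sₕ² = 27·2.1025 + 86·0.1849 + 112·1.2544 + 85·0.5625 + 51·2.0449 = 365.2641.
s²ₚ = 365.2641 / 361 = 1.011812... → 1.0118.

1.0118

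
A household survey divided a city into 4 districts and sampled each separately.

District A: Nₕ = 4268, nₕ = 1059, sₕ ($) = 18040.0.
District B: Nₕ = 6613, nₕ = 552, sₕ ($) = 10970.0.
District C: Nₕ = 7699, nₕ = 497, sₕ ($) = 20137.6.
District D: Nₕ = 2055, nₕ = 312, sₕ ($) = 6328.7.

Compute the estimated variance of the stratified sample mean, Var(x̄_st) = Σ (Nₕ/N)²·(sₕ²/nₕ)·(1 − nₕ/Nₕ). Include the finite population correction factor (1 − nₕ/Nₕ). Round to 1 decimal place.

N = 20635; Wₕ = Nₕ/N.
district A: (4268/20635)²·18040.0²/1059·(1 − 1059/4268) = 9884.6726
district B: (6613/20635)²·10970.0²/552·(1 − 552/6613) = 20521.4497
district C: (7699/20635)²·20137.6²/497·(1 − 497/7699) = 106252.0998
district D: (2055/20635)²·6328.7²/312·(1 − 312/2055) = 1079.8780
Sum = 137738.1001 → 137738.1.

137738.1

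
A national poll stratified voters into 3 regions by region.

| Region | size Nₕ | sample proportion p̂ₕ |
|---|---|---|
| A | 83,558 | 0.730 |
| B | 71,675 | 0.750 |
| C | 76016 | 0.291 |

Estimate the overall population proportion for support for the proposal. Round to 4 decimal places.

Wₕ = Nₕ/N with N = 231249: 0.3613, 0.3099, 0.3287.
p̂_st = 0.3613·0.730 + 0.3099·0.750 + 0.3287·0.291 ≈ 0.591891... → 0.5919.

0.5919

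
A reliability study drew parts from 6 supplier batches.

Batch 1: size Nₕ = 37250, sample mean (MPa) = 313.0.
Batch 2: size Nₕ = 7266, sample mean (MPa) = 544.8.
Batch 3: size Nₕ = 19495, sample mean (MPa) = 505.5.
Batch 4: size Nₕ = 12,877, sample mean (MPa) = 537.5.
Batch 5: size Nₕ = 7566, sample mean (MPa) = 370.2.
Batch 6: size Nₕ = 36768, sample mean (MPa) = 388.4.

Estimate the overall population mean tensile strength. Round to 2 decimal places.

408.14

x̄_st = (Σ Nₕx̄ₕ) / (Σ Nₕ) = (37250·313.0 + 7266·544.8 + 19495·505.5 + 12877·537.5 + 7566·370.2 + 36768·388.4) / 121222
= 49475501.2 / 121222 = 408.1396... → 408.14.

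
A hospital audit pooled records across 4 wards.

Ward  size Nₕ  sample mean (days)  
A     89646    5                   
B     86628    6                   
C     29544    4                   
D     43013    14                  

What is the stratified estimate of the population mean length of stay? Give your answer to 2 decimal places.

6.79

N = 89646 + 86628 + 29544 + 43013 = 248831.
Weight each subgroup mean by Nₕ/N and sum.
Σ Nₕx̄ₕ = 89646·5 + 86628·6 + 29544·4 + 43013·14 = 448230 + 519768 + 118176 + 602182 = 1688356.
Divide by N: 1688356 / 248831 = 6.7852... → 6.79.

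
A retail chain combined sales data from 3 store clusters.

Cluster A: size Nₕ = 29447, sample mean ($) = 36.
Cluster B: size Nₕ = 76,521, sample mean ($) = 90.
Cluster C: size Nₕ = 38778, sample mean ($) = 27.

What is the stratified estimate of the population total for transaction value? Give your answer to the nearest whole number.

Population total = Σ Nₕ·x̄ₕ (each stratum's size times its mean).
29447·36 + 76521·90 + 38778·27 = 1060092 + 6886890 + 1047006 = 8993988.

8993988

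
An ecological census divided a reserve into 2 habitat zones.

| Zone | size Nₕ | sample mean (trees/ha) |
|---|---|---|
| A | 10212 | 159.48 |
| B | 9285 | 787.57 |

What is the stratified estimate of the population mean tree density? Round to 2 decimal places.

458.59

x̄_st = (Σ Nₕx̄ₕ) / (Σ Nₕ) = (10212·159.48 + 9285·787.57) / 19497
= 8941197.21 / 19497 = 458.5935... → 458.59.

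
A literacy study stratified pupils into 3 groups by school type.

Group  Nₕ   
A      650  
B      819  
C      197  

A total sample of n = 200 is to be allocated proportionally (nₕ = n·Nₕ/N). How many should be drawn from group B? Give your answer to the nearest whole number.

Share of group B = 819/1666 = 0.49160.
Allocate 200 × 0.49160 = 98.319... → 98.

98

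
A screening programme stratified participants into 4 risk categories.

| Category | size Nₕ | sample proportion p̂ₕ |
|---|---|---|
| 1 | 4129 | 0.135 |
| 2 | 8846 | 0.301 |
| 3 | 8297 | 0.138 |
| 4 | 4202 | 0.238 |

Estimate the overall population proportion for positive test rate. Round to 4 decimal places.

0.2106

Wₕ = Nₕ/N with N = 25474: 0.1621, 0.3473, 0.3257, 0.1650.
p̂_st = 0.1621·0.135 + 0.3473·0.301 + 0.3257·0.138 + 0.1650·0.238 ≈ 0.210612... → 0.2106.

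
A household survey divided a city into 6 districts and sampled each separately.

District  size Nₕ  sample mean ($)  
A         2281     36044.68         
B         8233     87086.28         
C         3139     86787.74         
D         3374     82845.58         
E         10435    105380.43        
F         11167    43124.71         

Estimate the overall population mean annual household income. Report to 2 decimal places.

x̄_st = (Σ Nₕx̄ₕ) / (Σ Nₕ) = (2281·36044.68 + 8233·87086.28 + 3139·86787.74 + 3374·82845.58 + 10435·105380.43 + 11167·43124.71) / 38629
= 2932365384.72 / 38629 = 75910.9836... → 75910.98.

75910.98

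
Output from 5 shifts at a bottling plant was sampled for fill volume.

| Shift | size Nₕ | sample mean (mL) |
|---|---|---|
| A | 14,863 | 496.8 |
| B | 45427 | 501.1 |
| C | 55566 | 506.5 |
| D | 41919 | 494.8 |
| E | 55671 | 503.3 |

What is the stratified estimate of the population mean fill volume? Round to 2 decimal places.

N = 213446; weights Wₕ = Nₕ/N = (0.0696, 0.2128, 0.2603, 0.1964, 0.2608).
x̄_st = Σ Wₕ·x̄ₕ = 0.0696·496.8 + 0.2128·501.1 + 0.2603·506.5 + 0.1964·494.8 + 0.2608·503.3 ≈ 501.5429...
→ 501.54.

501.54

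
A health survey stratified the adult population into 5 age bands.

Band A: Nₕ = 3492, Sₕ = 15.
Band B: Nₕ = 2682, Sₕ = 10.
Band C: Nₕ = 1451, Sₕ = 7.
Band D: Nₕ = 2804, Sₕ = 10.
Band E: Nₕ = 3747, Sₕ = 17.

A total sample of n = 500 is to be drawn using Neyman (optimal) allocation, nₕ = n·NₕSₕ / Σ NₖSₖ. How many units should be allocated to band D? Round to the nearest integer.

Σ NₕSₕ = 3492·15 + 2682·10 + 1451·7 + 2804·10 + 3747·17 = 181096.
Share for D: 28040/181096 = 0.15484.
n_D = 500 × 0.15484 = 77.418... → 77.

77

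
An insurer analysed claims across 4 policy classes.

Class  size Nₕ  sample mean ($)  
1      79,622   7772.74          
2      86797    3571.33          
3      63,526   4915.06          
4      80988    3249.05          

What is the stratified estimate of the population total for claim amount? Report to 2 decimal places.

1504229997.25

1: 79622·7772.74 = 618881104.28
2: 86797·3571.33 = 309980730.01
3: 63526·4915.06 = 312234101.56
4: 80988·3249.05 = 263134061.4
τ̂ = Σ Nₕx̄ₕ = 1504229997.25.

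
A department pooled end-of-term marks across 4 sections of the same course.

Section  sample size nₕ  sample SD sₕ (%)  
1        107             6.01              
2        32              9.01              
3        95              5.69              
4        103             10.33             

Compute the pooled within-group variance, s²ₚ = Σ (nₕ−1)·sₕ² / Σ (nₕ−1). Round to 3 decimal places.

Degrees of freedom: 106 + 31 + 94 + 102 = 333.
Σ(nₕ−1)sₕ² = 106·36.1201 + 31·81.1801 + 94·32.3761 + 102·106.7089 = 20272.9749.
s²ₚ = 20272.9749 / 333 = 60.87980... → 60.880.

60.880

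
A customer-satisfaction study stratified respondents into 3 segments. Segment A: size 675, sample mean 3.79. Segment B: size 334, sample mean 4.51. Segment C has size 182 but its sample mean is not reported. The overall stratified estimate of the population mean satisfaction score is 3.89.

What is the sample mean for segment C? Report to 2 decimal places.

3.12

N = 675 + 334 + 182 = 1191.
Overall total = μ·N = 3.89·1191 = 4632.99.
Subtract the known strata: 675·3.79 + 334·4.51 = 4064.59.
Remaining total for segment C: 4632.99 − 4064.59 = 568.4.
Divide by its size: 568.4 / 182 = 3.1231... → 3.12.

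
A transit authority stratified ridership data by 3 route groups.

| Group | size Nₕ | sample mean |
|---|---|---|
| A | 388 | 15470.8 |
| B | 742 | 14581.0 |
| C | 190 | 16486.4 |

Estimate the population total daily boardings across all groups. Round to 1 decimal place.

19954188.4

Estimate total by summing Nₕ·x̄ₕ over strata.
388·15470.8 + 742·14581.0 + 190·16486.4 = 6002670.4 + 10819102 + 3132416 = 19954188.4.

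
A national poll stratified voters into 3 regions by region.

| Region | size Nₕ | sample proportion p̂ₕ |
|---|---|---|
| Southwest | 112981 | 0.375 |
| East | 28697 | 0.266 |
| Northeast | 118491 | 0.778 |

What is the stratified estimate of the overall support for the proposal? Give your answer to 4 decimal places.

0.5465

N = 112981 + 28697 + 118491 = 260169.
Overall proportion = Σ (Nₕ/N)·p̂ₕ.
Σ Nₕp̂ₕ = 42367.875 + 7633.402 + 92185.998 = 142187.275.
142187.275 / 260169 = 0.546519... → 0.5465.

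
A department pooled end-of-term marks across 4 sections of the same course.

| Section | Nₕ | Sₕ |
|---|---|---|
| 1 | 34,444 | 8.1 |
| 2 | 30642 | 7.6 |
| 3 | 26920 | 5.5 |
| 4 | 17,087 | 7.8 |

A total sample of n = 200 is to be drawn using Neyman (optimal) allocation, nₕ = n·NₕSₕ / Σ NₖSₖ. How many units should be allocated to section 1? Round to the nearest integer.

70

Σ NₕSₕ = 34444·8.1 + 30642·7.6 + 26920·5.5 + 17087·7.8 = 793214.2.
Share for 1: 278996.4/793214.2 = 0.35173.
n_1 = 200 × 0.35173 = 70.346... → 70.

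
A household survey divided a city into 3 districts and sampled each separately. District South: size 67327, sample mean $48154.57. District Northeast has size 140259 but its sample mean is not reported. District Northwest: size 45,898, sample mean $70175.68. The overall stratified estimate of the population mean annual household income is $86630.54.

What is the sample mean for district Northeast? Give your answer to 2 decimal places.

110484.39

Σ Nₕx̄ₕ = N·μ, so 140259·x̄_Northeast = 253484·86630.54 − (67327·48154.57 + 45898·70175.68).
= 21959455801.36 − 6463026095.03 = 15496429706.33.
x̄_Northeast = 15496429706.33 / 140259 = 110484.3875... → 110484.39.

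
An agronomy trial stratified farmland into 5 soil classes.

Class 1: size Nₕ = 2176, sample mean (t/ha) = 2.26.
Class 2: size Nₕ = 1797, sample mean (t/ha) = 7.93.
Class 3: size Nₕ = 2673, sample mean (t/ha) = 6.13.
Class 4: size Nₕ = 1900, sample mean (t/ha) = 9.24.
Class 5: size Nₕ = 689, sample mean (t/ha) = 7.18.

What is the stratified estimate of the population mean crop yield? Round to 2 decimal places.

N = 9235; weights Wₕ = Nₕ/N = (0.2356, 0.1946, 0.2894, 0.2057, 0.0746).
x̄_st = Σ Wₕ·x̄ₕ = 0.2356·2.26 + 0.1946·7.93 + 0.2894·6.13 + 0.2057·9.24 + 0.0746·7.18 ≈ 6.2866...
→ 6.29.

6.29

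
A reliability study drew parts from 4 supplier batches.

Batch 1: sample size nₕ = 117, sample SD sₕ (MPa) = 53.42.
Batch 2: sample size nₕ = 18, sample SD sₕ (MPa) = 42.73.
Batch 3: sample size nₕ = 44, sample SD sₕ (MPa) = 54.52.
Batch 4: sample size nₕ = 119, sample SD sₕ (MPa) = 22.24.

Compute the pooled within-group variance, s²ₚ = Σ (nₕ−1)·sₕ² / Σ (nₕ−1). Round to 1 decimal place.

1: (117−1)·53.42² = 116·2853.6964 = 331028.7824
2: (18−1)·42.73² = 17·1825.8529 = 31039.4993
3: (44−1)·54.52² = 43·2972.4304 = 127814.5072
4: (119−1)·22.24² = 118·494.6176 = 58364.8768
Numerator = 548247.6657; denominator = Σ(nₕ−1) = 294.
s²ₚ = 548247.6657/294 = 1864.788... → 1864.8.

1864.8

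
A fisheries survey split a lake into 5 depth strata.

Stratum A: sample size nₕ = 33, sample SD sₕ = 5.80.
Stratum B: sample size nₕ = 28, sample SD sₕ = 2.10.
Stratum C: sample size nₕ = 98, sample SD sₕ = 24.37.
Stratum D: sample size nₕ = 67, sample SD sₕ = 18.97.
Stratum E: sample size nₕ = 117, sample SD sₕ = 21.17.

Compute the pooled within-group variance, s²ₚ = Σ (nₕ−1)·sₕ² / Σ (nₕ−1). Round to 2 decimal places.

A: (33−1)·5.80² = 32·33.64 = 1076.48
B: (28−1)·2.10² = 27·4.41 = 119.07
C: (98−1)·24.37² = 97·593.8969 = 57607.9993
D: (67−1)·18.97² = 66·359.8609 = 23750.8194
E: (117−1)·21.17² = 116·448.1689 = 51987.5924
Numerator = 134541.9611; denominator = Σ(nₕ−1) = 338.
s²ₚ = 134541.9611/338 = 398.0531... → 398.05.

398.05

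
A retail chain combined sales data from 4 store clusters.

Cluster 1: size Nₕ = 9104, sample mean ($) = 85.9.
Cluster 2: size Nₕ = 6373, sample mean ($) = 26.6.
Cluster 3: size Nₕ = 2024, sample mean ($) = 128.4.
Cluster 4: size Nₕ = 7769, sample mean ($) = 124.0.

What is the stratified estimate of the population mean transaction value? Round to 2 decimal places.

N = 9104 + 6373 + 2024 + 7769 = 25270.
The stratified mean weights each stratum mean by its population share Nₕ/N.
Σ Nₕx̄ₕ = 9104·85.9 + 6373·26.6 + 2024·128.4 + 7769·124.0 = 782033.6 + 169521.8 + 259881.6 + 963356 = 2174793.
Divide by N: 2174793 / 25270 = 86.0622... → 86.06.

86.06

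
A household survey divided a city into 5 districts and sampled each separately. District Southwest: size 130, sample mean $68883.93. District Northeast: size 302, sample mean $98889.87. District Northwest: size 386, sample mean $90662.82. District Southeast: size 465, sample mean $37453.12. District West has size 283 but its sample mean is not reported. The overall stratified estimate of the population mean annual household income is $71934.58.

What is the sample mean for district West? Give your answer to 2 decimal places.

75683.22

N = 130 + 302 + 386 + 465 + 283 = 1566.
Overall total = μ·N = 71934.58·1566 = 112649552.28.
Subtract the known strata: 130·68883.93 + 302·98889.87 + 386·90662.82 + 465·37453.12 = 91231200.96.
Remaining total for district West: 112649552.28 − 91231200.96 = 21418351.32.
Divide by its size: 21418351.32 / 283 = 75683.2202... → 75683.22.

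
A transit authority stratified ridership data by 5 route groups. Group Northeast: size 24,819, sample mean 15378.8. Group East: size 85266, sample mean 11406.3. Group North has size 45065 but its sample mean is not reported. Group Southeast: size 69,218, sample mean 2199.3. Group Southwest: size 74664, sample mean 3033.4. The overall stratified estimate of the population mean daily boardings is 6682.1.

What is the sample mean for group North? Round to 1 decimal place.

Σ Nₕx̄ₕ = N·μ, so 45065·x̄_North = 299032·6682.1 − (24819·15378.8 + 85266·11406.3 + 69218·2199.3 + 74664·3033.4).
= 1998161727.2 − 1732972938 = 265188789.2.
x̄_North = 265188789.2 / 45065 = 5884.584... → 5884.6.

5884.6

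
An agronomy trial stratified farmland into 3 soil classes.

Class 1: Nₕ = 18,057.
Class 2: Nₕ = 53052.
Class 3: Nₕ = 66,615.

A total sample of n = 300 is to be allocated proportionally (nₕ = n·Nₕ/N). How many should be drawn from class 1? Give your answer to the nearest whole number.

Share of class 1 = 18057/137724 = 0.13111.
Allocate 300 × 0.13111 = 39.333... → 39.

39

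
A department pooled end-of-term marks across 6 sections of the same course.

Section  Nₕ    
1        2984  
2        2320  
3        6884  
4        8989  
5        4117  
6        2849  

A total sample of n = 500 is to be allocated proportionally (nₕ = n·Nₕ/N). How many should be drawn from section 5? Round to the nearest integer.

73

Share of section 5 = 4117/28143 = 0.14629.
Allocate 500 × 0.14629 = 73.144... → 73.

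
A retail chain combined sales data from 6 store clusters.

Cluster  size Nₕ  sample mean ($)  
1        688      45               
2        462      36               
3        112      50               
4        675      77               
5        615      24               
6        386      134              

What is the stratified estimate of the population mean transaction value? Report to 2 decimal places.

58.42

N = 688 + 462 + 112 + 675 + 615 + 386 = 2938.
Weight each subgroup mean by Nₕ/N and sum.
Σ Nₕx̄ₕ = 688·45 + 462·36 + 112·50 + 675·77 + 615·24 + 386·134 = 30960 + 16632 + 5600 + 51975 + 14760 + 51724 = 171651.
Divide by N: 171651 / 2938 = 58.4244... → 58.42.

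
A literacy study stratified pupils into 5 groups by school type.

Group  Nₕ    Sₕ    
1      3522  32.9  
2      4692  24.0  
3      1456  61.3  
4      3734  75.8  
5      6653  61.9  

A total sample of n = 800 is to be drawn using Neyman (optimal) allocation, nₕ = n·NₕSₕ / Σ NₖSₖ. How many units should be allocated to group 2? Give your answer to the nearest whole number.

89

1: NₕSₕ = 3522·32.9 = 115873.8
2: NₕSₕ = 4692·24.0 = 112608
3: NₕSₕ = 1456·61.3 = 89252.8
4: NₕSₕ = 3734·75.8 = 283037.2
5: NₕSₕ = 6653·61.9 = 411820.7
Σ NₕSₕ = 1012592.5.
n_2 = 800·112608/1012592.5 = 88.966... → 89.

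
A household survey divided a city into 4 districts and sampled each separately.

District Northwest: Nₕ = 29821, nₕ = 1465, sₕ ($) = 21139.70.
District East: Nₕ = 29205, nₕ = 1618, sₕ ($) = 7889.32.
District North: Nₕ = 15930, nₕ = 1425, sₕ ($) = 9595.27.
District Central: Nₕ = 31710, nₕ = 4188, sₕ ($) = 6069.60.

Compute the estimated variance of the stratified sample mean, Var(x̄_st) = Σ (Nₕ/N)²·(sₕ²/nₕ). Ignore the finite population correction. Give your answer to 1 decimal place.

N = 106666; Wₕ = Nₕ/N.
district Northwest: (29821/106666)²·21139.70²/1465 = 23842.5335
district East: (29205/106666)²·7889.32²/1618 = 2883.7860
district North: (15930/106666)²·9595.27²/1425 = 1441.0501
district Central: (31710/106666)²·6069.60²/4188 = 777.4168
Sum = 28944.7864 → 28944.8.

28944.8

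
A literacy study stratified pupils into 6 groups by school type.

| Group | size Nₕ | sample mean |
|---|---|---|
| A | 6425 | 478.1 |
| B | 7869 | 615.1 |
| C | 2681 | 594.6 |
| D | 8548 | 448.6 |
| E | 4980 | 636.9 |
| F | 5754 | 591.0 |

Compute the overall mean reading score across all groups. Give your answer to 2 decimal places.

x̄_st = (Σ Nₕx̄ₕ) / (Σ Nₕ) = (6425·478.1 + 7869·615.1 + 2681·594.6 + 8548·448.6 + 4980·636.9 + 5754·591.0) / 36257
= 19913145.8 / 36257 = 549.2221... → 549.22.

549.22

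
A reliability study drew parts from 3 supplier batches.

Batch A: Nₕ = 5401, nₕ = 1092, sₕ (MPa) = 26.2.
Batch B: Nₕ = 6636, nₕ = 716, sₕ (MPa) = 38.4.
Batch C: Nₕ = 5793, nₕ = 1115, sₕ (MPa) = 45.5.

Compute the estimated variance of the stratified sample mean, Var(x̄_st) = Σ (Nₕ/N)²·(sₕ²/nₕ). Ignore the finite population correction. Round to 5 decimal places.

N = 17830. Term for each stratum: Wₕ²sₕ²/nₕ.
Var(x̄_st) = 0.05768005 + 0.28527223 + 0.19599830 = 0.53895057 → 0.53895.

0.53895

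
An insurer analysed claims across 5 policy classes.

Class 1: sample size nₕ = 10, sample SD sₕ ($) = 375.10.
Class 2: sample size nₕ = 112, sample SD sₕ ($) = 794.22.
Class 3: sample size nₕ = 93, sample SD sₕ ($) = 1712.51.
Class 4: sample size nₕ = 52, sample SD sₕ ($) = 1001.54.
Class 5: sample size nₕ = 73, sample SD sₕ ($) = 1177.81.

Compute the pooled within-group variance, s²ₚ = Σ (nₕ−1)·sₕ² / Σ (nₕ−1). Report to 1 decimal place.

1: (10−1)·375.10² = 9·140700.01 = 1266300.09
2: (112−1)·794.22² = 111·630785.4084 = 70017180.3324
3: (93−1)·1712.51² = 92·2932690.5001 = 269807526.0092
4: (52−1)·1001.54² = 51·1003082.3716 = 51157200.9516
5: (73−1)·1177.81² = 72·1387236.3961 = 99881020.5192
Numerator = 492129227.9024; denominator = Σ(nₕ−1) = 335.
s²ₚ = 492129227.9024/335 = 1469042.471... → 1469042.5.

1469042.5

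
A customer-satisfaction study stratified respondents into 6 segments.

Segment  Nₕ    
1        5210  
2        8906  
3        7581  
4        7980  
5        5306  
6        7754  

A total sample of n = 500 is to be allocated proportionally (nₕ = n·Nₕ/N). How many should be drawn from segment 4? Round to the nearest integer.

N = 5210 + 8906 + 7581 + 7980 + 5306 + 7754 = 42737.
n_4 = 500·7980/42737 = 93.362... → 93.

93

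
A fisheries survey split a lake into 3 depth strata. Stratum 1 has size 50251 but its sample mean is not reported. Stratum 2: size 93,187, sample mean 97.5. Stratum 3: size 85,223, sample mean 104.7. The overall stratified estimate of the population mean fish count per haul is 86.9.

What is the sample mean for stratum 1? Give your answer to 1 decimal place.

Σ Nₕx̄ₕ = N·μ, so 50251·x̄_1 = 228661·86.9 − (93187·97.5 + 85223·104.7).
= 19870640.9 − 18008580.6 = 1862060.3.
x̄_1 = 1862060.3 / 50251 = 37.055... → 37.1.

37.1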